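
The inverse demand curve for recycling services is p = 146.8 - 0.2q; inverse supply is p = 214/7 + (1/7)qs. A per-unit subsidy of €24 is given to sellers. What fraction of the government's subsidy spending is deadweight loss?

DWL / government spending = 35/409

Pre-subsidy: 146.8 - 0.2q = 214/7 + (1/7)q gives q* = 339 and p* = 79.
With the subsidy, sellers receive ps = pb + 24 for each unit, where pb is the price buyers pay.
On the curves, pb = 146.8 - 0.2q and ps = 214/7 + (1/7)q; the wedge ps − pb = 24 gives 214/7 + (1/7)q − (146.8 - 0.2q) = 24, so q' = 409.
Then pb = 146.8 − 0.2·409 = 65 and ps = 214/7 + (1/7)·409 = 89.
ΔCS = ½(339 + 409)(79 − 65) = 5236; ΔPS = ½(339 + 409)(89 − 79) = 3740.
Government spending = 24 × 409 = 9816.
DWL = ½ × 24 × (409 − 339) = 840; fraction = 840 / 9816 = 35/409.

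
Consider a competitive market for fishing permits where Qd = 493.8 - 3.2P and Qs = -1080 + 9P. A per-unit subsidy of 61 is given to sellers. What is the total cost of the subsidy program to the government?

Government cost = 13725

Pre-subsidy: 493.8 - 3.2P = -1080 + 9P gives P* = 129, Q* = 81.
With the subsidy, sellers receive Ps = Pb + 61 for each unit, where Pb is the price buyers pay.
Supply in terms of Pb becomes Qs = -1080 + 9(Pb + 61) = -531 + 9Pb. Setting this equal to demand: 493.8 - 3.2Pb = -531 + 9Pb, so Pb = 84.
Sellers receive Ps = 84 + 61 = 145; Q' = 493.8 − 3.2·84 = 225.
Government outlay = subsidy × quantity = 61 × 225 = 13725.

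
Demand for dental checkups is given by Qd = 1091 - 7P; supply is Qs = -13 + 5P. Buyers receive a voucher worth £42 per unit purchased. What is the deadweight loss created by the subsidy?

Pre-subsidy: 1091 - 7P = -13 + 5P gives P* = 92, Q* = 447.
With the rebate, buyers effectively pay Pb = Ps − 42, where Ps is the price sellers receive.
Demand in terms of Ps becomes Qd = 1091 − 7(Ps − 42) = 1385 - 7Ps. Setting this equal to supply: 1385 - 7Ps = -13 + 5Ps, so Ps = 116.5.
Buyers pay Pb = 116.5 − 42 = 74.5; Q' = -13 + 5·116.5 = 569.5.
The subsidy expands output by 569.5 − 447 = 122.5 past the efficient level; on those units the gap between marginal cost and willingness to pay runs from 0 up to 42.
DWL = ½ × 42 × 122.5 = 2572.5.

Deadweight loss = £2572.5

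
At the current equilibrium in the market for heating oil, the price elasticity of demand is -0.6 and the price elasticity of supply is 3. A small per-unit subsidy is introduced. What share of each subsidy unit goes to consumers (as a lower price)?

For a small subsidy around the equilibrium, the benefit split depends on the relative slopes, which at a point are proportional to the elasticities.
Buyer share = εs/(εs + |εd|) = 3/(3 + 0.6) = 5/6; seller share = |εd|/(εs + |εd|) = 1/6.

Consumer share = 5/6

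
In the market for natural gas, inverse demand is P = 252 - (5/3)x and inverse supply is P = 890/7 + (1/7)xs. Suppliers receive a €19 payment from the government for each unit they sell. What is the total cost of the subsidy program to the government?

Pre-subsidy: 252 - (5/3)x = 890/7 + (1/7)x gives x* = 69 and P* = 137.
With the subsidy, sellers receive Ps = Pb + 19 for each unit, where Pb is the price buyers pay.
On the curves, Pb = 252 - (5/3)x and Ps = 890/7 + (1/7)x; the wedge Ps − Pb = 19 gives 890/7 + (1/7)x − (252 - (5/3)x) = 19, so x' = 79.5.
Then Pb = 252 − (5/3)·79.5 = 119.5 and Ps = 890/7 + (1/7)·79.5 = 138.5.
Government outlay = subsidy × quantity = 19 × 79.5 = 1510.5.

Government cost = €1510.5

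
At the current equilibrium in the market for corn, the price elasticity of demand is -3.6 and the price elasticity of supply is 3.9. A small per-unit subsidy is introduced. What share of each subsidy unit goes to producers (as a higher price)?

Producer share = 0.48

For a small subsidy around the equilibrium, the benefit split depends on the relative slopes, which at a point are proportional to the elasticities.
Buyer share = εs/(εs + |εd|) = 3.9/(3.9 + 3.6) = 0.52; seller share = |εd|/(εs + |εd|) = 0.48.
So producers capture 0.48 of the subsidy.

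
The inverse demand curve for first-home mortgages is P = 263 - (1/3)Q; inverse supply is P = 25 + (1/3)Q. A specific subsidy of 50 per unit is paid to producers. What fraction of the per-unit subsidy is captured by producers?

Pre-subsidy: 263 - (1/3)Q = 25 + (1/3)Q gives Q* = 357 and P* = 144.
With the subsidy, sellers receive Ps = Pb + 50 for each unit, where Pb is the price buyers pay.
On the curves, Pb = 263 - (1/3)Q and Ps = 25 + (1/3)Q; the wedge Ps − Pb = 50 gives 25 + (1/3)Q − (263 - (1/3)Q) = 50, so Q' = 432.
Then Pb = 263 − (1/3)·432 = 119 and Ps = 25 + (1/3)·432 = 169.
Buyers' price falls by P* − Pb = 144 − 119 = 25; sellers' price rises by Ps − P* = 169 − 144 = 25.
So producers capture 25/50 = 0.5 of each unit of subsidy.

Producer share = 0.5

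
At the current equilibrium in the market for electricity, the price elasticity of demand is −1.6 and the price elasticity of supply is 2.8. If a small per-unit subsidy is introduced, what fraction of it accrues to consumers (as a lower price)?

Consumer share = 7/11

For a small subsidy around the equilibrium, the benefit split depends on the relative slopes, which at a point are proportional to the elasticities.
Buyer share = εs/(εs + |εd|) = 2.8/(2.8 + 1.6) = 7/11; seller share = |εd|/(εs + |εd|) = 4/11.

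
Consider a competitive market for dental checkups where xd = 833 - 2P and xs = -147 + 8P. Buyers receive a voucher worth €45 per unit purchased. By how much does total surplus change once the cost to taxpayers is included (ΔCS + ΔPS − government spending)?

Net change in total surplus = -€1620

Pre-subsidy: 833 - 2P = -147 + 8P gives P* = 98, x* = 637.
With the rebate, buyers effectively pay Pb = Ps − 45, where Ps is the price sellers receive.
Demand in terms of Ps becomes xd = 833 − 2(Ps − 45) = 923 - 2Ps. Setting this equal to supply: 923 - 2Ps = -147 + 8Ps, so Ps = 107.
Buyers pay Pb = 107 − 45 = 62; x' = -147 + 8·107 = 709.
ΔCS = ½(637 + 709)(98 − 62) = 24228; ΔPS = ½(637 + 709)(107 − 98) = 6057.
Government spending = 45 × 709 = 31905.
Net change = 24228 + 6057 − 31905 = -1620. The loss equals the DWL triangle ½·45·72.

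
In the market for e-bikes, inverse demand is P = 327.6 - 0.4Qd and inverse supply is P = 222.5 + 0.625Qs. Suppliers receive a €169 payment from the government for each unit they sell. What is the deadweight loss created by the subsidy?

Deadweight loss = 571220/41

Pre-subsidy: 327.6 - 0.4Q = 222.5 + 0.625Q gives Q* = 4204/41 and P* = 11750/41.
With the subsidy, sellers receive Ps = Pb + 169 for each unit, where Pb is the price buyers pay.
On the curves, Pb = 327.6 - 0.4Q and Ps = 222.5 + 0.625Q; the wedge Ps − Pb = 169 gives 222.5 + 0.625Q − (327.6 - 0.4Q) = 169, so Q' = 10964/41.
Then Pb = 327.6 − 0.4·(10964/41) = 9046/41 and Ps = 222.5 + 0.625·(10964/41) = 15975/41.
The subsidy expands output by 10964/41 − 4204/41 = 6760/41 past the efficient level; on those units the gap between marginal cost and willingness to pay runs from 0 up to 169.
DWL = ½ × 169 × 6760/41 = 571220/41.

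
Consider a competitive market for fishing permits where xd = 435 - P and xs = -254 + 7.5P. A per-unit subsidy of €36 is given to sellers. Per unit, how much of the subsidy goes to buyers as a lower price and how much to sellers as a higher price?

Buyers gain 540/17 per unit; sellers gain 72/17 per unit

Pre-subsidy: 435 - P = -254 + 7.5P gives P* = 1378/17, x* = 6017/17.
With the subsidy, sellers receive Ps = Pb + 36 for each unit, where Pb is the price buyers pay.
Supply in terms of Pb becomes xs = -254 + 7.5(Pb + 36) = 16 + 7.5Pb. Setting this equal to demand: 435 - Pb = 16 + 7.5Pb, so Pb = 838/17.
Sellers receive Ps = 838/17 + 36 = 1450/17; x' = 435 − 1·(838/17) = 6557/17.
Buyers' price falls by P* − Pb = 1378/17 − 838/17 = 540/17; sellers' price rises by Ps − P* = 1450/17 − 1378/17 = 72/17.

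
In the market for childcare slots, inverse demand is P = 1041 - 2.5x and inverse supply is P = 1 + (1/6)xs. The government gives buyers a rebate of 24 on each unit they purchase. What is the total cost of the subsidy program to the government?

Government cost = 9576

Pre-subsidy: 1041 - 2.5x = 1 + (1/6)x gives x* = 390 and P* = 66.
With the rebate, buyers effectively pay Pb = Ps − 24, where Ps is the price sellers receive.
On the curves, Pb = 1041 - 2.5x and Ps = 1 + (1/6)x; the wedge Ps − Pb = 24 gives 1 + (1/6)x − (1041 - 2.5x) = 24, so x' = 399.
Then Pb = 1041 − 2.5·399 = 43.5 and Ps = 1 + (1/6)·399 = 67.5.
Government outlay = subsidy × quantity = 24 × 399 = 9576.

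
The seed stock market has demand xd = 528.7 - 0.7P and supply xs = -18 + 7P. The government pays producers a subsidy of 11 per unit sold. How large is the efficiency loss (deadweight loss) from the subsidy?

Pre-subsidy: 528.7 - 0.7P = -18 + 7P gives P* = 71, x* = 479.
With the subsidy, sellers receive Ps = Pb + 11 for each unit, where Pb is the price buyers pay.
Supply in terms of Pb becomes xs = -18 + 7(Pb + 11) = 59 + 7Pb. Setting this equal to demand: 528.7 - 0.7Pb = 59 + 7Pb, so Pb = 61.
Sellers receive Ps = 61 + 11 = 72; x' = 528.7 − 0.7·61 = 486.
The subsidy expands output by 486 − 479 = 7 past the efficient level; on those units the gap between marginal cost and willingness to pay runs from 0 up to 11.
DWL = ½ × 11 × 7 = 38.5.

Deadweight loss = 38.5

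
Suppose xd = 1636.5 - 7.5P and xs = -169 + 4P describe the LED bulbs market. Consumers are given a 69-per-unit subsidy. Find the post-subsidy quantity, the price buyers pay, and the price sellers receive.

Pre-subsidy: 1636.5 - 7.5P = -169 + 4P gives P* = 157, x* = 459.
With the rebate, buyers effectively pay Pb = Ps − 69, where Ps is the price sellers receive.
Demand in terms of Ps becomes xd = 1636.5 − 7.5(Ps − 69) = 2154 - 7.5Ps. Setting this equal to supply: 2154 - 7.5Ps = -169 + 4Ps, so Ps = 202.
Buyers pay Pb = 202 − 69 = 133; x' = -169 + 4·202 = 639.

x' = 639; buyers pay 133; sellers receive 202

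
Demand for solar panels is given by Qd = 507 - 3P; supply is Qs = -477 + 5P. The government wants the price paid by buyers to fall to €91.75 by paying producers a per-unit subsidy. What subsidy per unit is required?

Required subsidy s = €50 per unit

At a buyer price of 91.75, quantity demanded is 507 − 3·91.75 = 231.75.
Sellers supply 231.75 only when they receive Ps with -477 + 5·Ps = 231.75, i.e. Ps = 141.75.
s = Ps − Pb = 141.75 − 91.75 = 50.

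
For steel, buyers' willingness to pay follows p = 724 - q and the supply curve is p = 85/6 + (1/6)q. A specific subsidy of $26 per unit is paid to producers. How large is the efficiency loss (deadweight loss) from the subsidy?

Pre-subsidy: 724 - q = 85/6 + (1/6)q gives q* = 4259/7 and p* = 809/7.
With the subsidy, sellers receive ps = pb + 26 for each unit, where pb is the price buyers pay.
On the curves, pb = 724 - q and ps = 85/6 + (1/6)q; the wedge ps − pb = 26 gives 85/6 + (1/6)q − (724 - q) = 26, so q' = 4415/7.
Then pb = 724 − 1·(4415/7) = 653/7 and ps = 85/6 + (1/6)·(4415/7) = 835/7.
The subsidy expands output by 4415/7 − 4259/7 = 156/7 past the efficient level; on those units the gap between marginal cost and willingness to pay runs from 0 up to 26.
DWL = ½ × 26 × 156/7 = 2028/7.

Deadweight loss = 2028/7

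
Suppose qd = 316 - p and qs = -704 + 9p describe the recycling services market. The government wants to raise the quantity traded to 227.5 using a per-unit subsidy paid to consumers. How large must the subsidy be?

At q = 227.5, invert demand for the buyer price: pb = (316 − 227.5)/1 = 88.5; invert supply for the seller price: ps = (227.5 − (-704))/9 = 103.5.
The subsidy must fill the gap: s = ps − pb = 103.5 − 88.5 = 15.

Required subsidy s = 15 per unit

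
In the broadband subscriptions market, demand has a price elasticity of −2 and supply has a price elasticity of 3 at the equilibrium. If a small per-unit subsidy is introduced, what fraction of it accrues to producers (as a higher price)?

Producer share = 0.4

For a small subsidy around the equilibrium, the benefit split depends on the relative slopes, which at a point are proportional to the elasticities.
Buyer share = εs/(εs + |εd|) = 3/(3 + 2) = 0.6; seller share = |εd|/(εs + |εd|) = 0.4.
So producers capture 0.4 of the subsidy.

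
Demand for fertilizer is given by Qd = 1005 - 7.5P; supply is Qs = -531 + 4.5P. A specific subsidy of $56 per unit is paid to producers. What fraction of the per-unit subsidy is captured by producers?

Pre-subsidy: 1005 - 7.5P = -531 + 4.5P gives P* = 128, Q* = 45.
With the subsidy, sellers receive Ps = Pb + 56 for each unit, where Pb is the price buyers pay.
Supply in terms of Pb becomes Qs = -531 + 4.5(Pb + 56) = -279 + 4.5Pb. Setting this equal to demand: 1005 - 7.5Pb = -279 + 4.5Pb, so Pb = 107.
Sellers receive Ps = 107 + 56 = 163; Q' = 1005 − 7.5·107 = 202.5.
Buyers' price falls by P* − Pb = 128 − 107 = 21; sellers' price rises by Ps − P* = 163 − 128 = 35.
So producers capture 35/56 = 0.625 of each unit of subsidy.

Producer share = 0.625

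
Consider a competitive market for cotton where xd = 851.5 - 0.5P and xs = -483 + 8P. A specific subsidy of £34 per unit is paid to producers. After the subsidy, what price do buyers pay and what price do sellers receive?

Pre-subsidy: 851.5 - 0.5P = -483 + 8P gives P* = 157, x* = 773.
With the subsidy, sellers receive Ps = Pb + 34 for each unit, where Pb is the price buyers pay.
Supply in terms of Pb becomes xs = -483 + 8(Pb + 34) = -211 + 8Pb. Setting this equal to demand: 851.5 - 0.5Pb = -211 + 8Pb, so Pb = 125.
Sellers receive Ps = 125 + 34 = 159; x' = 851.5 − 0.5·125 = 789.

Buyers pay £125; sellers receive £159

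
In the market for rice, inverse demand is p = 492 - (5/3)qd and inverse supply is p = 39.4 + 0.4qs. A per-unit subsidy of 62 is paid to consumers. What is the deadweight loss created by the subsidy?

Pre-subsidy: 492 - (5/3)q = 39.4 + 0.4q gives q* = 219 and p* = 127.
With the rebate, buyers effectively pay pb = ps − 62, where ps is the price sellers receive.
On the curves, pb = 492 - (5/3)q and ps = 39.4 + 0.4q; the wedge ps − pb = 62 gives 39.4 + 0.4q − (492 - (5/3)q) = 62, so q' = 249.
Then pb = 492 − (5/3)·249 = 77 and ps = 39.4 + 0.4·249 = 139.
The subsidy expands output by 249 − 219 = 30 past the efficient level; on those units the gap between marginal cost and willingness to pay runs from 0 up to 62.
DWL = ½ × 62 × 30 = 930.

Deadweight loss = 930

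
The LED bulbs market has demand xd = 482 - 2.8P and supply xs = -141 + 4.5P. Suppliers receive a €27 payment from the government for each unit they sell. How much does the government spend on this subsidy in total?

Pre-subsidy: 482 - 2.8P = -141 + 4.5P gives P* = 6230/73, x* = 17742/73.
With the subsidy, sellers receive Ps = Pb + 27 for each unit, where Pb is the price buyers pay.
Supply in terms of Pb becomes xs = -141 + 4.5(Pb + 27) = -19.5 + 4.5Pb. Setting this equal to demand: 482 - 2.8Pb = -19.5 + 4.5Pb, so Pb = 5015/73.
Sellers receive Ps = 5015/73 + 27 = 6986/73; x' = 482 − 2.8·(5015/73) = 21144/73.
Government outlay = subsidy × quantity = 27 × 21144/73 = 570888/73.

Government cost = 570888/73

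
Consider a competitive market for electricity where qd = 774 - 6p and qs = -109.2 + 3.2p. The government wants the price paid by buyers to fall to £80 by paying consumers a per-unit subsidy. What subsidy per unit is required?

At a buyer price of 80, quantity demanded is 774 − 6·80 = 294.
Sellers supply 294 only when they receive ps with -109.2 + 3.2·ps = 294, i.e. ps = 126.
s = ps − pb = 126 − 80 = 46.

Required subsidy s = £46 per unit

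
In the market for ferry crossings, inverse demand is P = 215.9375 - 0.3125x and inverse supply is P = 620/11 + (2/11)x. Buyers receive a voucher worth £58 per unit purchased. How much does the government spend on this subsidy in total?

Government cost = 76586/3

Pre-subsidy: 215.9375 - 0.3125x = 620/11 + (2/11)x gives x* = 28085/87 and P* = 10010/87.
With the rebate, buyers effectively pay Pb = Ps − 58, where Ps is the price sellers receive.
On the curves, Pb = 215.9375 - 0.3125x and Ps = 620/11 + (2/11)x; the wedge Ps − Pb = 58 gives 620/11 + (2/11)x − (215.9375 - 0.3125x) = 58, so x' = 38293/87.
Then Pb = 215.9375 − 0.3125·(38293/87) = 6820/87 and Ps = 620/11 + (2/11)·(38293/87) = 11866/87.
Government outlay = subsidy × quantity = 58 × 38293/87 = 76586/3.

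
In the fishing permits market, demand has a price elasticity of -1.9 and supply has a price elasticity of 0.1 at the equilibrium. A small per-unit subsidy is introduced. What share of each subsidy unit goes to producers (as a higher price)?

Producer share = 0.95

For a small subsidy around the equilibrium, the benefit split depends on the relative slopes, which at a point are proportional to the elasticities.
Buyer share = εs/(εs + |εd|) = 0.1/(0.1 + 1.9) = 0.05; seller share = |εd|/(εs + |εd|) = 0.95.
So producers capture 0.95 of the subsidy.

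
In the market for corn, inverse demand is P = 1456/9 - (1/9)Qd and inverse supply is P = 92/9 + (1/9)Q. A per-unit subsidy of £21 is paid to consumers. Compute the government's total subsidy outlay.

Pre-subsidy: 1456/9 - (1/9)Q = 92/9 + (1/9)Q gives Q* = 682 and P* = 86.
With the rebate, buyers effectively pay Pb = Ps − 21, where Ps is the price sellers receive.
On the curves, Pb = 1456/9 - (1/9)Q and Ps = 92/9 + (1/9)Q; the wedge Ps − Pb = 21 gives 92/9 + (1/9)Q − (1456/9 - (1/9)Q) = 21, so Q' = 776.5.
Then Pb = 1456/9 − (1/9)·776.5 = 75.5 and Ps = 92/9 + (1/9)·776.5 = 96.5.
Government outlay = subsidy × quantity = 21 × 776.5 = 16306.5.

Government cost = £16306.5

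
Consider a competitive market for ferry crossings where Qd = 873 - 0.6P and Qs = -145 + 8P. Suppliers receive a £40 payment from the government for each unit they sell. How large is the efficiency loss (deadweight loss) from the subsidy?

Deadweight loss = 19200/43

Pre-subsidy: 873 - 0.6P = -145 + 8P gives P* = 5090/43, Q* = 34485/43.
With the subsidy, sellers receive Ps = Pb + 40 for each unit, where Pb is the price buyers pay.
Supply in terms of Pb becomes Qs = -145 + 8(Pb + 40) = 175 + 8Pb. Setting this equal to demand: 873 - 0.6Pb = 175 + 8Pb, so Pb = 3490/43.
Sellers receive Ps = 3490/43 + 40 = 5210/43; Q' = 873 − 0.6·(3490/43) = 35445/43.
The subsidy expands output by 35445/43 − 34485/43 = 960/43 past the efficient level; on those units the gap between marginal cost and willingness to pay runs from 0 up to 40.
DWL = ½ × 40 × 960/43 = 19200/43.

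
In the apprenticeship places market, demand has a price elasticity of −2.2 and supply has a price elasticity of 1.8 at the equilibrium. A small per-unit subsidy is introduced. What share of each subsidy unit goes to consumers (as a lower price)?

For a small subsidy around the equilibrium, the benefit split depends on the relative slopes, which at a point are proportional to the elasticities.
Buyer share = εs/(εs + |εd|) = 1.8/(1.8 + 2.2) = 0.45; seller share = |εd|/(εs + |εd|) = 0.55.

Consumer share = 0.45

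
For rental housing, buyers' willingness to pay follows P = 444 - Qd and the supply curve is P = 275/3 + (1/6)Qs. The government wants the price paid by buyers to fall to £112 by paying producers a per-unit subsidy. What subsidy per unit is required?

At a buyer price of 112, quantity demanded is 444 − 1·112 = 332.
Sellers supply 332 only when they receive Ps = 275/3 + (1/6)·332 = 147.
s = Ps − Pb = 147 − 112 = 35.

Required subsidy s = £35 per unit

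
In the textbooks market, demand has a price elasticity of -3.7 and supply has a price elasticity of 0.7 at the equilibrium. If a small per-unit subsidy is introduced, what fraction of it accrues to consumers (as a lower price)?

For a small subsidy around the equilibrium, the benefit split depends on the relative slopes, which at a point are proportional to the elasticities.
Buyer share = εs/(εs + |εd|) = 0.7/(0.7 + 3.7) = 7/44; seller share = |εd|/(εs + |εd|) = 37/44.

Consumer share = 7/44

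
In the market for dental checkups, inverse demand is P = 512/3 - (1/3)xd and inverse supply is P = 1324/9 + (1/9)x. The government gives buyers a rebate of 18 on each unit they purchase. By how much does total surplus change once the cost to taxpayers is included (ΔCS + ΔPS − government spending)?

Net change in total surplus = -364.5

Pre-subsidy: 512/3 - (1/3)x = 1324/9 + (1/9)x gives x* = 53 and P* = 153.
With the rebate, buyers effectively pay Pb = Ps − 18, where Ps is the price sellers receive.
On the curves, Pb = 512/3 - (1/3)x and Ps = 1324/9 + (1/9)x; the wedge Ps − Pb = 18 gives 1324/9 + (1/9)x − (512/3 - (1/3)x) = 18, so x' = 93.5.
Then Pb = 512/3 − (1/3)·93.5 = 139.5 and Ps = 1324/9 + (1/9)·93.5 = 157.5.
ΔCS = ½(53 + 93.5)(153 − 139.5) = 988.875; ΔPS = ½(53 + 93.5)(157.5 − 153) = 329.625.
Government spending = 18 × 93.5 = 1683.
Net change = 988.875 + 329.625 − 1683 = -364.5. The loss equals the DWL triangle ½·18·40.5.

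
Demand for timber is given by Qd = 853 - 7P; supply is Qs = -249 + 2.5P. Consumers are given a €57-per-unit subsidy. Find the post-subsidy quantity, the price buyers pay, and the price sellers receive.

Q' = 146; buyers pay €101; sellers receive €158

Pre-subsidy: 853 - 7P = -249 + 2.5P gives P* = 116, Q* = 41.
With the rebate, buyers effectively pay Pb = Ps − 57, where Ps is the price sellers receive.
Demand in terms of Ps becomes Qd = 853 − 7(Ps − 57) = 1252 - 7Ps. Setting this equal to supply: 1252 - 7Ps = -249 + 2.5Ps, so Ps = 158.
Buyers pay Pb = 158 − 57 = 101; Q' = -249 + 2.5·158 = 146.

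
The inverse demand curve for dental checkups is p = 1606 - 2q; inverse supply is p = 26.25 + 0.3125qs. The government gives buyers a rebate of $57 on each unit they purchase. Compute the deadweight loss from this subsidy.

Deadweight loss = 25992/37

Pre-subsidy: 1606 - 2q = 26.25 + 0.3125q gives q* = 25276/37 and p* = 8870/37.
With the rebate, buyers effectively pay pb = ps − 57, where ps is the price sellers receive.
On the curves, pb = 1606 - 2q and ps = 26.25 + 0.3125q; the wedge ps − pb = 57 gives 26.25 + 0.3125q − (1606 - 2q) = 57, so q' = 26188/37.
Then pb = 1606 − 2·(26188/37) = 7046/37 and ps = 26.25 + 0.3125·(26188/37) = 9155/37.
The subsidy expands output by 26188/37 − 25276/37 = 912/37 past the efficient level; on those units the gap between marginal cost and willingness to pay runs from 0 up to 57.
DWL = ½ × 57 × 912/37 = 25992/37.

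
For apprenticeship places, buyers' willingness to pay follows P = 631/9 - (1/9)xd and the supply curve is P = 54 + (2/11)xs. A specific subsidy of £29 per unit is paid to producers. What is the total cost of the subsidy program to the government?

Government cost = £4466

Pre-subsidy: 631/9 - (1/9)x = 54 + (2/11)x gives x* = 55 and P* = 64.
With the subsidy, sellers receive Ps = Pb + 29 for each unit, where Pb is the price buyers pay.
On the curves, Pb = 631/9 - (1/9)x and Ps = 54 + (2/11)x; the wedge Ps − Pb = 29 gives 54 + (2/11)x − (631/9 - (1/9)x) = 29, so x' = 154.
Then Pb = 631/9 − (1/9)·154 = 53 and Ps = 54 + (2/11)·154 = 82.
Government outlay = subsidy × quantity = 29 × 154 = 4466.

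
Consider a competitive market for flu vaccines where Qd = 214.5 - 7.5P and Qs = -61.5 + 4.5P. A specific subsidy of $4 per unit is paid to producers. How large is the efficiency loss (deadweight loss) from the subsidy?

Deadweight loss = $22.5

Pre-subsidy: 214.5 - 7.5P = -61.5 + 4.5P gives P* = 23, Q* = 42.
With the subsidy, sellers receive Ps = Pb + 4 for each unit, where Pb is the price buyers pay.
Supply in terms of Pb becomes Qs = -61.5 + 4.5(Pb + 4) = -43.5 + 4.5Pb. Setting this equal to demand: 214.5 - 7.5Pb = -43.5 + 4.5Pb, so Pb = 21.5.
Sellers receive Ps = 21.5 + 4 = 25.5; Q' = 214.5 − 7.5·21.5 = 53.25.
The subsidy expands output by 53.25 − 42 = 11.25 past the efficient level; on those units the gap between marginal cost and willingness to pay runs from 0 up to 4.
DWL = ½ × 4 × 11.25 = 22.5.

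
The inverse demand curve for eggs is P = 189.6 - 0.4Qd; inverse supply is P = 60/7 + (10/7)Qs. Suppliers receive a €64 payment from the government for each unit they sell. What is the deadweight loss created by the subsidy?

Pre-subsidy: 189.6 - 0.4Q = 60/7 + (10/7)Q gives Q* = 99 and P* = 150.
With the subsidy, sellers receive Ps = Pb + 64 for each unit, where Pb is the price buyers pay.
On the curves, Pb = 189.6 - 0.4Q and Ps = 60/7 + (10/7)Q; the wedge Ps − Pb = 64 gives 60/7 + (10/7)Q − (189.6 - 0.4Q) = 64, so Q' = 134.
Then Pb = 189.6 − 0.4·134 = 136 and Ps = 60/7 + (10/7)·134 = 200.
The subsidy expands output by 134 − 99 = 35 past the efficient level; on those units the gap between marginal cost and willingness to pay runs from 0 up to 64.
DWL = ½ × 64 × 35 = 1120.

Deadweight loss = €1120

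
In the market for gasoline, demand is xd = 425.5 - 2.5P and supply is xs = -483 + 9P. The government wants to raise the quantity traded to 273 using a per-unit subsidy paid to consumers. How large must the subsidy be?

At x = 273, invert demand for the buyer price: Pb = (425.5 − 273)/2.5 = 61; invert supply for the seller price: Ps = (273 − (-483))/9 = 84.
The subsidy must fill the gap: s = Ps − Pb = 84 − 61 = 23.

Required subsidy s = 23 per unit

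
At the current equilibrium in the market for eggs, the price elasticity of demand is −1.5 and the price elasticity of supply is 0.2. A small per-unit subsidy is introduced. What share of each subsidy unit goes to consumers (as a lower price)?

For a small subsidy around the equilibrium, the benefit split depends on the relative slopes, which at a point are proportional to the elasticities.
Buyer share = εs/(εs + |εd|) = 0.2/(0.2 + 1.5) = 2/17; seller share = |εd|/(εs + |εd|) = 15/17.

Consumer share = 2/17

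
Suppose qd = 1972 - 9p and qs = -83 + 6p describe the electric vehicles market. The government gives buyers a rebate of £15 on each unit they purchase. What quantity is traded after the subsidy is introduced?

Pre-subsidy: 1972 - 9p = -83 + 6p gives p* = 137, q* = 739.
With the rebate, buyers effectively pay pb = ps − 15, where ps is the price sellers receive.
Demand in terms of ps becomes qd = 1972 − 9(ps − 15) = 2107 - 9ps. Setting this equal to supply: 2107 - 9ps = -83 + 6ps, so ps = 146.
Buyers pay pb = 146 − 15 = 131; q' = -83 + 6·146 = 793.

q' = 793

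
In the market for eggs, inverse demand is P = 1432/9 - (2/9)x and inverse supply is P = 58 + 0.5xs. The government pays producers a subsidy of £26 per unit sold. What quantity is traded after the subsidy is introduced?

x' = 176

Pre-subsidy: 1432/9 - (2/9)x = 58 + 0.5x gives x* = 140 and P* = 128.
With the subsidy, sellers receive Ps = Pb + 26 for each unit, where Pb is the price buyers pay.
On the curves, Pb = 1432/9 - (2/9)x and Ps = 58 + 0.5x; the wedge Ps − Pb = 26 gives 58 + 0.5x − (1432/9 - (2/9)x) = 26, so x' = 176.
Then Pb = 1432/9 − (2/9)·176 = 120 and Ps = 58 + 0.5·176 = 146.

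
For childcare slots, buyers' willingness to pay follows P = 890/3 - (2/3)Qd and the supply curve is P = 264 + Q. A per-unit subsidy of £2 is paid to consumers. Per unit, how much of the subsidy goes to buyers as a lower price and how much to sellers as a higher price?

Pre-subsidy: 890/3 - (2/3)Q = 264 + Q gives Q* = 19.6 and P* = 283.6.
With the rebate, buyers effectively pay Pb = Ps − 2, where Ps is the price sellers receive.
On the curves, Pb = 890/3 - (2/3)Q and Ps = 264 + Q; the wedge Ps − Pb = 2 gives 264 + Q − (890/3 - (2/3)Q) = 2, so Q' = 20.8.
Then Pb = 890/3 − (2/3)·20.8 = 282.8 and Ps = 264 + 1·20.8 = 284.8.
Buyers' price falls by P* − Pb = 283.6 − 282.8 = 0.8; sellers' price rises by Ps − P* = 284.8 − 283.6 = 1.2.

Buyers gain £0.8 per unit; sellers gain £1.2 per unit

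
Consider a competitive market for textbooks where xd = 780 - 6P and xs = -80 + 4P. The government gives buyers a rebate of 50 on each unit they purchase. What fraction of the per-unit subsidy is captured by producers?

Producer share = 0.6

Pre-subsidy: 780 - 6P = -80 + 4P gives P* = 86, x* = 264.
With the rebate, buyers effectively pay Pb = Ps − 50, where Ps is the price sellers receive.
Demand in terms of Ps becomes xd = 780 − 6(Ps − 50) = 1080 - 6Ps. Setting this equal to supply: 1080 - 6Ps = -80 + 4Ps, so Ps = 116.
Buyers pay Pb = 116 − 50 = 66; x' = -80 + 4·116 = 384.
Buyers' price falls by P* − Pb = 86 − 66 = 20; sellers' price rises by Ps − P* = 116 − 86 = 30.
So producers capture 30/50 = 0.6 of each unit of subsidy.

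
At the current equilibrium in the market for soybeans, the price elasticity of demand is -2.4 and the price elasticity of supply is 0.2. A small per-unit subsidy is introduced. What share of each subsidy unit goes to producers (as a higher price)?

For a small subsidy around the equilibrium, the benefit split depends on the relative slopes, which at a point are proportional to the elasticities.
Buyer share = εs/(εs + |εd|) = 0.2/(0.2 + 2.4) = 1/13; seller share = |εd|/(εs + |εd|) = 12/13.
So producers capture 12/13 of the subsidy.

Producer share = 12/13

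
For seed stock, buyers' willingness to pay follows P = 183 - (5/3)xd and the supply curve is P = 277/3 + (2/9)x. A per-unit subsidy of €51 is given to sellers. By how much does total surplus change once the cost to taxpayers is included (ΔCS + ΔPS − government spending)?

Pre-subsidy: 183 - (5/3)x = 277/3 + (2/9)x gives x* = 48 and P* = 103.
With the subsidy, sellers receive Ps = Pb + 51 for each unit, where Pb is the price buyers pay.
On the curves, Pb = 183 - (5/3)x and Ps = 277/3 + (2/9)x; the wedge Ps − Pb = 51 gives 277/3 + (2/9)x − (183 - (5/3)x) = 51, so x' = 75.
Then Pb = 183 − (5/3)·75 = 58 and Ps = 277/3 + (2/9)·75 = 109.
ΔCS = ½(48 + 75)(103 − 58) = 2767.5; ΔPS = ½(48 + 75)(109 − 103) = 369.
Government spending = 51 × 75 = 3825.
Net change = 2767.5 + 369 − 3825 = -688.5. The loss equals the DWL triangle ½·51·27.

Net change in total surplus = -€688.5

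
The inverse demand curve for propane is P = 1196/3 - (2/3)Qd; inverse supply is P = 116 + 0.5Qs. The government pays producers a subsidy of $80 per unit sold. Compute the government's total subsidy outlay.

Pre-subsidy: 1196/3 - (2/3)Q = 116 + 0.5Q gives Q* = 1696/7 and P* = 1660/7.
With the subsidy, sellers receive Ps = Pb + 80 for each unit, where Pb is the price buyers pay.
On the curves, Pb = 1196/3 - (2/3)Q and Ps = 116 + 0.5Q; the wedge Ps − Pb = 80 gives 116 + 0.5Q − (1196/3 - (2/3)Q) = 80, so Q' = 2176/7.
Then Pb = 1196/3 − (2/3)·(2176/7) = 1340/7 and Ps = 116 + 0.5·(2176/7) = 1900/7.
Government outlay = subsidy × quantity = 80 × 2176/7 = 174080/7.

Government cost = 174080/7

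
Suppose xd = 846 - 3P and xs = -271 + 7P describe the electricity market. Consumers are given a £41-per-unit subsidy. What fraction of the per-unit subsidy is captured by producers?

Pre-subsidy: 846 - 3P = -271 + 7P gives P* = 111.7, x* = 510.9.
With the rebate, buyers effectively pay Pb = Ps − 41, where Ps is the price sellers receive.
Demand in terms of Ps becomes xd = 846 − 3(Ps − 41) = 969 - 3Ps. Setting this equal to supply: 969 - 3Ps = -271 + 7Ps, so Ps = 124.
Buyers pay Pb = 124 − 41 = 83; x' = -271 + 7·124 = 597.
Buyers' price falls by P* − Pb = 111.7 − 83 = 28.7; sellers' price rises by Ps − P* = 124 − 111.7 = 12.3.
So producers capture 12.3/41 = 0.3 of each unit of subsidy.

Producer share = 0.3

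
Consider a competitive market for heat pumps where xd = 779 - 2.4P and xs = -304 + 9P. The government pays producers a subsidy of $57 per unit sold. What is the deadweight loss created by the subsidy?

Pre-subsidy: 779 - 2.4P = -304 + 9P gives P* = 95, x* = 551.
With the subsidy, sellers receive Ps = Pb + 57 for each unit, where Pb is the price buyers pay.
Supply in terms of Pb becomes xs = -304 + 9(Pb + 57) = 209 + 9Pb. Setting this equal to demand: 779 - 2.4Pb = 209 + 9Pb, so Pb = 50.
Sellers receive Ps = 50 + 57 = 107; x' = 779 − 2.4·50 = 659.
The subsidy expands output by 659 − 551 = 108 past the efficient level; on those units the gap between marginal cost and willingness to pay runs from 0 up to 57.
DWL = ½ × 57 × 108 = 3078.

Deadweight loss = $3078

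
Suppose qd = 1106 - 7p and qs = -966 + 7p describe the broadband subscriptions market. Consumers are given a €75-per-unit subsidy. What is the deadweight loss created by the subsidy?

Deadweight loss = €9843.75

Pre-subsidy: 1106 - 7p = -966 + 7p gives p* = 148, q* = 70.
With the rebate, buyers effectively pay pb = ps − 75, where ps is the price sellers receive.
Demand in terms of ps becomes qd = 1106 − 7(ps − 75) = 1631 - 7ps. Setting this equal to supply: 1631 - 7ps = -966 + 7ps, so ps = 185.5.
Buyers pay pb = 185.5 − 75 = 110.5; q' = -966 + 7·185.5 = 332.5.
The subsidy expands output by 332.5 − 70 = 262.5 past the efficient level; on those units the gap between marginal cost and willingness to pay runs from 0 up to 75.
DWL = ½ × 75 × 262.5 = 9843.75.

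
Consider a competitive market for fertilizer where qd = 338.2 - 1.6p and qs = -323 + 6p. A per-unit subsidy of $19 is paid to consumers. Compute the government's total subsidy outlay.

Government cost = $4237

Pre-subsidy: 338.2 - 1.6p = -323 + 6p gives p* = 87, q* = 199.
With the rebate, buyers effectively pay pb = ps − 19, where ps is the price sellers receive.
Demand in terms of ps becomes qd = 338.2 − 1.6(ps − 19) = 368.6 - 1.6ps. Setting this equal to supply: 368.6 - 1.6ps = -323 + 6ps, so ps = 91.
Buyers pay pb = 91 − 19 = 72; q' = -323 + 6·91 = 223.
Government outlay = subsidy × quantity = 19 × 223 = 4237.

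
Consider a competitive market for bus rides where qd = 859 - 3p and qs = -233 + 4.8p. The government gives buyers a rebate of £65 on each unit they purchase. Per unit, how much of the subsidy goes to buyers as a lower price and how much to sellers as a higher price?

Pre-subsidy: 859 - 3p = -233 + 4.8p gives p* = 140, q* = 439.
With the rebate, buyers effectively pay pb = ps − 65, where ps is the price sellers receive.
Demand in terms of ps becomes qd = 859 − 3(ps − 65) = 1054 - 3ps. Setting this equal to supply: 1054 - 3ps = -233 + 4.8ps, so ps = 165.
Buyers pay pb = 165 − 65 = 100; q' = -233 + 4.8·165 = 559.
Buyers' price falls by p* − pb = 140 − 100 = 40; sellers' price rises by ps − p* = 165 − 140 = 25.

Buyers gain £40 per unit; sellers gain £25 per unit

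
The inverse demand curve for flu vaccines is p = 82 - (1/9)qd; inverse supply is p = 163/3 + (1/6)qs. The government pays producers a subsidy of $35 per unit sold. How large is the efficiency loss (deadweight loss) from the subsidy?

Deadweight loss = $2205

Pre-subsidy: 82 - (1/9)q = 163/3 + (1/6)q gives q* = 99.6 and p* = 1064/15.
With the subsidy, sellers receive ps = pb + 35 for each unit, where pb is the price buyers pay.
On the curves, pb = 82 - (1/9)q and ps = 163/3 + (1/6)q; the wedge ps − pb = 35 gives 163/3 + (1/6)q − (82 - (1/9)q) = 35, so q' = 225.6.
Then pb = 82 − (1/9)·225.6 = 854/15 and ps = 163/3 + (1/6)·225.6 = 1379/15.
The subsidy expands output by 225.6 − 99.6 = 126 past the efficient level; on those units the gap between marginal cost and willingness to pay runs from 0 up to 35.
DWL = ½ × 35 × 126 = 2205.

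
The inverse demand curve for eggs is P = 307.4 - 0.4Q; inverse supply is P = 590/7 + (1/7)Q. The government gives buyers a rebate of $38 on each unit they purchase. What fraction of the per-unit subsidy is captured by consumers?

Consumer share = 14/19

Pre-subsidy: 307.4 - 0.4Q = 590/7 + (1/7)Q gives Q* = 411 and P* = 143.
With the rebate, buyers effectively pay Pb = Ps − 38, where Ps is the price sellers receive.
On the curves, Pb = 307.4 - 0.4Q and Ps = 590/7 + (1/7)Q; the wedge Ps − Pb = 38 gives 590/7 + (1/7)Q − (307.4 - 0.4Q) = 38, so Q' = 481.
Then Pb = 307.4 − 0.4·481 = 115 and Ps = 590/7 + (1/7)·481 = 153.
Buyers' price falls by P* − Pb = 143 − 115 = 28; sellers' price rises by Ps − P* = 153 − 143 = 10.
So consumers capture 28/38 = 14/19 of each unit of subsidy.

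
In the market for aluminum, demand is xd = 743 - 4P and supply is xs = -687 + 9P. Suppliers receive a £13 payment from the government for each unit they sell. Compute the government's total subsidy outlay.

Government cost = £4407

Pre-subsidy: 743 - 4P = -687 + 9P gives P* = 110, x* = 303.
With the subsidy, sellers receive Ps = Pb + 13 for each unit, where Pb is the price buyers pay.
Supply in terms of Pb becomes xs = -687 + 9(Pb + 13) = -570 + 9Pb. Setting this equal to demand: 743 - 4Pb = -570 + 9Pb, so Pb = 101.
Sellers receive Ps = 101 + 13 = 114; x' = 743 − 4·101 = 339.
Government outlay = subsidy × quantity = 13 × 339 = 4407.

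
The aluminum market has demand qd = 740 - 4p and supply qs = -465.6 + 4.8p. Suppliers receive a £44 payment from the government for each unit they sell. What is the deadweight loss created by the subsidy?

Deadweight loss = £2112

Pre-subsidy: 740 - 4p = -465.6 + 4.8p gives p* = 137, q* = 192.
With the subsidy, sellers receive ps = pb + 44 for each unit, where pb is the price buyers pay.
Supply in terms of pb becomes qs = -465.6 + 4.8(pb + 44) = -254.4 + 4.8pb. Setting this equal to demand: 740 - 4pb = -254.4 + 4.8pb, so pb = 113.
Sellers receive ps = 113 + 44 = 157; q' = 740 − 4·113 = 288.
The subsidy expands output by 288 − 192 = 96 past the efficient level; on those units the gap between marginal cost and willingness to pay runs from 0 up to 44.
DWL = ½ × 44 × 96 = 2112.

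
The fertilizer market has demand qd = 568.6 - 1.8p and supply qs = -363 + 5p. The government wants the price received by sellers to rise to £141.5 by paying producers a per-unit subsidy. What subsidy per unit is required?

Required subsidy s = £17 per unit

At a seller price of 141.5, quantity supplied is -363 + 5·141.5 = 344.5.
Buyers absorb 344.5 only when they pay pb with 568.6 − 1.8·pb = 344.5, i.e. pb = 124.5.
s = ps − pb = 141.5 − 124.5 = 17.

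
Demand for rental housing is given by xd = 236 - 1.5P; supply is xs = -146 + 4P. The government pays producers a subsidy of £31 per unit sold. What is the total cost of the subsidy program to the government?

Government cost = 56482/11

Pre-subsidy: 236 - 1.5P = -146 + 4P gives P* = 764/11, x* = 1450/11.
With the subsidy, sellers receive Ps = Pb + 31 for each unit, where Pb is the price buyers pay.
Supply in terms of Pb becomes xs = -146 + 4(Pb + 31) = -22 + 4Pb. Setting this equal to demand: 236 - 1.5Pb = -22 + 4Pb, so Pb = 516/11.
Sellers receive Ps = 516/11 + 31 = 857/11; x' = 236 − 1.5·(516/11) = 1822/11.
Government outlay = subsidy × quantity = 31 × 1822/11 = 56482/11.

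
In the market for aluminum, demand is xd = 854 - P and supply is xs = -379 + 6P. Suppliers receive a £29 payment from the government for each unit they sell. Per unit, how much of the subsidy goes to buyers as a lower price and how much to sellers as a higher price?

Buyers gain 174/7 per unit; sellers gain 29/7 per unit

Pre-subsidy: 854 - P = -379 + 6P gives P* = 1233/7, x* = 4745/7.
With the subsidy, sellers receive Ps = Pb + 29 for each unit, where Pb is the price buyers pay.
Supply in terms of Pb becomes xs = -379 + 6(Pb + 29) = -205 + 6Pb. Setting this equal to demand: 854 - Pb = -205 + 6Pb, so Pb = 1059/7.
Sellers receive Ps = 1059/7 + 29 = 1262/7; x' = 854 − 1·(1059/7) = 4919/7.
Buyers' price falls by P* − Pb = 1233/7 − 1059/7 = 174/7; sellers' price rises by Ps − P* = 1262/7 − 1233/7 = 29/7.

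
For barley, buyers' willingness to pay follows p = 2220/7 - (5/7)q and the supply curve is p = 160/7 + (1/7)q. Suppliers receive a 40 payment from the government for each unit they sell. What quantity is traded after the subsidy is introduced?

Pre-subsidy: 2220/7 - (5/7)q = 160/7 + (1/7)q gives q* = 1030/3 and p* = 1510/21.
With the subsidy, sellers receive ps = pb + 40 for each unit, where pb is the price buyers pay.
On the curves, pb = 2220/7 - (5/7)q and ps = 160/7 + (1/7)q; the wedge ps − pb = 40 gives 160/7 + (1/7)q − (2220/7 - (5/7)q) = 40, so q' = 390.
Then pb = 2220/7 − (5/7)·390 = 270/7 and ps = 160/7 + (1/7)·390 = 550/7.

q' = 390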